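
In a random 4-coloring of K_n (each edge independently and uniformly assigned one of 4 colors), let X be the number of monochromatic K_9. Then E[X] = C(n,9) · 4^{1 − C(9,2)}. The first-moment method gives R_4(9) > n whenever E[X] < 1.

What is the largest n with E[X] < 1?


We need C(n, 9) · 4^{1 − 36} < 1, i.e. C(n, 9) < 4^{36 − 1} = 1180591620717411303424.
Check values of n near the boundary:
  n = 913: C(913, 9) = 1167605542753639808390; 1167605542753639808390 < 1180591620717411303424? YES
  n = 914: C(914, 9) = 1179217089587653905932; 1179217089587653905932 < 1180591620717411303424? YES
  n = 915: C(915, 9) = 1190931166636537885130; 1190931166636537885130 < 1180591620717411303424? NO
The largest n with C(n, 9) < 1180591620717411303424 is n = 914 (where E[X] = 294804272396913476483/295147905179352825856 ≈ 0.999). Hence R_4(9) > 914, i.e. R_4(9) ≥ 915.

Largest n = 914; hence R_4(9) > 914.


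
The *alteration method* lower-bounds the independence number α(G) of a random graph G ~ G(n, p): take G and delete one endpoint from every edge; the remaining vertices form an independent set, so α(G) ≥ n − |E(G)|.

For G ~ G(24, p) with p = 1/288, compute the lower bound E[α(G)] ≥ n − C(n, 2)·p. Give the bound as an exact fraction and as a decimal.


E[|E(G)|] = C(24, 2)·p = 276 · (1/288) = 23/24.
E[α(G)] ≥ n − E[|E(G)|] = 24 − 23/24 = 553/24.
Numerically: ≈ 23.04167.
(This is only a lower bound; the true E[α(G)] may be larger.)

E[α(G)] ≥ 553/24 ≈ 23.04167.


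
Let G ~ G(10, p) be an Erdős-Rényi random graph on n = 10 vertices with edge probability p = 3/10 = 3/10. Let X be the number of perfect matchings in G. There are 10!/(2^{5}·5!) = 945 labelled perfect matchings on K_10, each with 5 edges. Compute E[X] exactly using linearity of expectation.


K_10 has 10!/(2^{5}·5!) = 945 labelled perfect matchings.
For each such perfect matching H, let X_H = 1 if all 5 edges of H are present in G. Then P[X_H = 1] = p^{5} = (3/10)^{5} = 243/100000.
By linearity: E[X] = Σ_H E[X_H] = 945 · p^{5} = 945 · 243/100000 = 45927/20000.
Numerically: E[X] ≈ 2.3.

E[X] = 945 · (3/10)^{5} = 45927/20000 ≈ 2.3.


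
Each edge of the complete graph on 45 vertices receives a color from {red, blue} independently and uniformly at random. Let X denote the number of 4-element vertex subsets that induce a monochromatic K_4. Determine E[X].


Let X = Σ_S X_S over the C(45, 4) = 148995 subsets S of size 4, where X_S = 1 if the K_4 on S is monochromatic.
For a fixed S, the K_4 on S has C(4, 2) = 6 edges. P[all 6 edges red] = (1/2)^6, and likewise for blue, so P[monochromatic] = 2·(1/2)^6 = 2^{1 − 6} = 1/32.
Summing: E[X] = C(45, 4) · 2^{1 − 6} = 148995 · 1/32 = 148995/32.
Numerically: E[X] ≈ 4656.094.

E[X] = C(45,4)·2^(1−C(4,2)) = 148995/32 ≈ 4656.094.


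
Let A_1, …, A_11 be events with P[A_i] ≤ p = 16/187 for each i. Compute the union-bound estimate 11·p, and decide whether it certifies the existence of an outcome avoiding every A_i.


Union bound: P[∪_{i=1}^{11} A_i] ≤ Σ_i P[A_i] ≤ 11·p = 11·(16/187) = 16/17.
Numerically: 16/17 ≈ 0.94118.
Is 16/17 < 1? YES.
Since P[∪ A_i] ≤ 16/17 < 1, the complement has P[∩ A_i^c] ≥ 1 − 16/17 = 1/17 > 0, so some outcome avoids every A_i.

11·p = 16/17 ≈ 0.94118; existence CERTIFIED by the union bound.


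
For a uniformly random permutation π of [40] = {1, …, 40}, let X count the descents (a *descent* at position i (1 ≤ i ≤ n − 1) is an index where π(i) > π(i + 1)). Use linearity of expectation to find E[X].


Write X = Σ X_I over i = 1, …, 39, with X_I the indicator of one descent.
There are 39 indicators.
For each fixed i, the pair (π(i), π(i+1)) is a uniformly random ordered pair of distinct values from {1, …, 40}; by symmetry P[π(i) > π(i+1)] = 1/2.
By linearity: E[X] = 39 · (1/2) = (40 − 1) · (1/2) = 39/2 ≈ 19.500.

E[X] = 39/2 = 19.500.


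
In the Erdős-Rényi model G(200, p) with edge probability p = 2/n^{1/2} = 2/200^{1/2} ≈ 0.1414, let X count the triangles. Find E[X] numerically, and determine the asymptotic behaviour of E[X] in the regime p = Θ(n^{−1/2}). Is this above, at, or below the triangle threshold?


Number of potential triangles: C(200, 3) = 1313400.
Each occurs with probability p³ ≈ (0.1414)³ ≈ 2.828427e-03.
By linearity: E[X] = C(200, 3)·p³ ≈ 1313400 · 2.828427e-03 ≈ 3714.8562.
Since α = 1/2 < 1, p = c/n^{1/2} ≫ 1/n is above the triangle threshold p ~ 1/n. Asymptotically E[X] ~ (c³/6)·n^{3(1−α)} = (2³/6)·n^{1.5} → ∞; triangles are abundant w.h.p.

E[X] ≈ 3714.8562; in regime p = Θ(1/n^{1/2}) E[X] diverges (above the triangle threshold p ~ 1/n).


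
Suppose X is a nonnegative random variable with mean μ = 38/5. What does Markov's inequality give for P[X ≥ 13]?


μ = E[X] = 38/5, a = 13.
Markov: P[X ≥ 13] ≤ μ/a = (38/5)/13 = 38/65.
Numerically: ≈ 0.58462.
(Since a = 13 > μ = 7.60000, the bound 38/65 is < 1 and informative.)

P[X ≥ 13] ≤ 38/65 ≈ 0.58462.


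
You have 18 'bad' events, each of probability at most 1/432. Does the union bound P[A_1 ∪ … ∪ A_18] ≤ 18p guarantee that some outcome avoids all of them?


Union bound: P[∪_{i=1}^{18} A_i] ≤ Σ_i P[A_i] ≤ 18·p = 18·(1/432) = 1/24.
Numerically: 1/24 ≈ 0.04167.
Is 1/24 < 1? YES.
Since P[∪ A_i] ≤ 1/24 < 1, the complement has P[∩ A_i^c] ≥ 1 − 1/24 = 23/24 > 0, so some outcome avoids every A_i.

18·p = 1/24 ≈ 0.04167; existence CERTIFIED by the union bound.


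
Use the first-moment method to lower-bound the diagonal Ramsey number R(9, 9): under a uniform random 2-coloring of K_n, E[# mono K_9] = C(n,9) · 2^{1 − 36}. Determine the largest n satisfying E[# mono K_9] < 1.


We need C(n, 9) · 2^{1 − 36} < 1, i.e. C(n, 9) < 2^{36 − 1} = 34359738368.
Check values of n near the boundary:
  n = 59: C(59, 9) = 12565671261; 12565671261 < 34359738368? YES
  n = 60: C(60, 9) = 14783142660; 14783142660 < 34359738368? YES
  n = 61: C(61, 9) = 17341763505; 17341763505 < 34359738368? YES
  n = 62: C(62, 9) = 20286591270; 20286591270 < 34359738368? YES
  n = 63: C(63, 9) = 23667689815; 23667689815 < 34359738368? YES
  n = 64: C(64, 9) = 27540584512; 27540584512 < 34359738368? YES
  n = 65: C(65, 9) = 31966749880; 31966749880 < 34359738368? YES
  n = 66: C(66, 9) = 37014131440; 37014131440 < 34359738368? NO
The largest n with C(n, 9) < 34359738368 is n = 65 (where E[X] = 3995843735/4294967296 ≈ 0.930). Hence R(9, 9) > 65, i.e. R(9, 9) ≥ 66.

Largest n = 65; hence R(9, 9) > 65.


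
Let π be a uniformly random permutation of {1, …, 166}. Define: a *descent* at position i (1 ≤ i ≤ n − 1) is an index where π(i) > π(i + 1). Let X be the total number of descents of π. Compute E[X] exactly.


Write X = Σ X_I over i = 1, …, 165, with X_I the indicator of one descent.
There are 165 indicators.
For each fixed i, the pair (π(i), π(i+1)) is a uniformly random ordered pair of distinct values from {1, …, 166}; by symmetry P[π(i) > π(i+1)] = 1/2.
By linearity: E[X] = 165 · (1/2) = (166 − 1) · (1/2) = 165/2 ≈ 82.500000.

E[X] = 165/2 = 82.500000.


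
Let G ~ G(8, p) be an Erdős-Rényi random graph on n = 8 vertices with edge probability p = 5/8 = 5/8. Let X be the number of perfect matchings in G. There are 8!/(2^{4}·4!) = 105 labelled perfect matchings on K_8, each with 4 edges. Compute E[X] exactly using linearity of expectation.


K_8 has 8!/(2^{4}·4!) = 105 labelled perfect matchings.
For each such perfect matching H, let X_H = 1 if all 4 edges of H are present in G. Then P[X_H = 1] = p^{4} = (5/8)^{4} = 625/4096.
Summing the indicators: E[X] = Σ_H E[X_H] = 105 · p^{4} = 105 · 625/4096 = 65625/4096.
Numerically: E[X] ≈ 16.022.

E[X] = 105 · (5/8)^{4} = 65625/4096 ≈ 16.022.


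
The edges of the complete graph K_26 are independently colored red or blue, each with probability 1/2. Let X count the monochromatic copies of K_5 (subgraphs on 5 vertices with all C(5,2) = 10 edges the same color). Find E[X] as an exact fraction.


Let X = Σ_S X_S over the C(26, 5) = 65780 subsets S of size 5, where X_S = 1 if the K_5 on S is monochromatic.
For a fixed S, the K_5 on S has C(5, 2) = 10 edges. P[all 10 edges red] = (1/2)^10, and likewise for blue, so P[monochromatic] = 2·(1/2)^10 = 2^{1 − 10} = 1/512.
By linearity: E[X] = C(26, 5) · 2^{1 − 10} = 65780 · 1/512 = 16445/128.
Numerically: E[X] ≈ 128.476562.

E[X] = C(26,5)·2^(1−C(5,2)) = 16445/128 ≈ 128.476562.


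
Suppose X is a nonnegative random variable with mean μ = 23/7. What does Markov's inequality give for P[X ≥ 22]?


μ = E[X] = 23/7, a = 22.
Markov: P[X ≥ 22] ≤ μ/a = (23/7)/22 = 23/154.
Numerically: ≈ 0.149351.
(Since a = 22 > μ = 3.285714, the bound 23/154 is < 1 and informative.)

P[X ≥ 22] ≤ 23/154 ≈ 0.149351.


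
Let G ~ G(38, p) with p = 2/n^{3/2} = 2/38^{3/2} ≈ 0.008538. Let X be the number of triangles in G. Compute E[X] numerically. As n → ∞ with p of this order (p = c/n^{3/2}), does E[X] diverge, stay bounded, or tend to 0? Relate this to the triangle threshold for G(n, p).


Number of potential triangles: C(38, 3) = 8436.
Each occurs with probability p³ ≈ (0.008538)³ ≈ 6.2239171e-07.
By linearity: E[X] = C(38, 3)·p³ ≈ 8436 · 6.2239171e-07 ≈ 0.00525.
Since α = 3/2 > 1, p = c/n^{3/2} = o(1/n) is below the triangle threshold p ~ 1/n. Asymptotically E[X] ~ (c³/6)·n^{3(1−α)} = (2³/6)·n^{-1.5} → 0, so by Markov's inequality G has no triangles w.h.p.

E[X] ≈ 0.00525; in regime p = Θ(1/n^{3/2}) E[X] tends to 0 (below the triangle threshold p ~ 1/n).


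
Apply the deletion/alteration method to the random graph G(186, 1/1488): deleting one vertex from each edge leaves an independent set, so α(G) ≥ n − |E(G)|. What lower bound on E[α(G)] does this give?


E[|E(G)|] = C(186, 2)·p = 17205 · (1/1488) = 185/16.
E[α(G)] ≥ n − E[|E(G)|] = 186 − 185/16 = 2791/16.
Numerically: ≈ 174.438.
(This is only a lower bound; the true E[α(G)] may be larger.)

E[α(G)] ≥ 2791/16 ≈ 174.438.


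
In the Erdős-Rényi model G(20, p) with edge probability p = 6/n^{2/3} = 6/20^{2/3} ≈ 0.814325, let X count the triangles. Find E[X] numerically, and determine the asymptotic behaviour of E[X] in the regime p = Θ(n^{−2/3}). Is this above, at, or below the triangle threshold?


Number of potential triangles: C(20, 3) = 1140.
Each occurs with probability p³ ≈ (0.814325)³ ≈ 5.40000000e-01.
By linearity: E[X] = C(20, 3)·p³ ≈ 1140 · 5.40000000e-01 ≈ 615.600000.
Since α = 2/3 < 1, p = c/n^{2/3} ≫ 1/n is above the triangle threshold p ~ 1/n. Asymptotically E[X] ~ (c³/6)·n^{3(1−α)} = (6³/6)·n^{1} → ∞; triangles are abundant w.h.p.

E[X] ≈ 615.600000; in regime p = Θ(1/n^{2/3}) E[X] diverges (above the triangle threshold p ~ 1/n).


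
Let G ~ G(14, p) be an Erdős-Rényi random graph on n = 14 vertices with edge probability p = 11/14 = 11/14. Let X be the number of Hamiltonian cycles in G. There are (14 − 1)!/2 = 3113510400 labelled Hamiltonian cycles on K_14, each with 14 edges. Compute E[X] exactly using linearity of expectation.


K_14 has (14 − 1)!/2 = 3113510400 labelled Hamiltonian cycles.
For each such Hamiltonian cycle H, let X_H = 1 if all 14 edges of H are present in G. Then P[X_H = 1] = p^{14} = (11/14)^{14} = 379749833583241/11112006825558016.
By linearity of expectation: E[X] = Σ_H E[X_H] = 3113510400 · p^{14} = 3113510400 · 379749833583241/11112006825558016 = 329898174179601037725/3100448333024.
Numerically: E[X] ≈ 1.06e+08.

E[X] = 3113510400 · (11/14)^{14} = 329898174179601037725/3100448333024 ≈ 1.06e+08.


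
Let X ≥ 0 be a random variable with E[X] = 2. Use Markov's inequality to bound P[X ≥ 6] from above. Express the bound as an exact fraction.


μ = E[X] = 2, a = 6.
Markov: P[X ≥ 6] ≤ μ/a = (2)/6 = 1/3.
Numerically: ≈ 0.333.
(Since a = 6 > μ = 2.000, the bound 1/3 is < 1 and informative.)

P[X ≥ 6] ≤ 1/3 ≈ 0.333.


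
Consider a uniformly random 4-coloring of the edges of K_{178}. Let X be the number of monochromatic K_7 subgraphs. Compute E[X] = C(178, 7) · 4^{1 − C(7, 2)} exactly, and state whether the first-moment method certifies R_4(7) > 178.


E[X] = C(178, 7) · 4^{1 − 21} = 996867063280 · 4^{−20} = 996867063280/1099511627776.
As a reduced fraction: E[X] = 62304191455/68719476736 ≈ 0.907.
Is E[X] < 1? YES.
Since E[X] < 1, there exists a 4-coloring of K_{178} with no monochromatic K_7; hence R_4(7) > 178.

E[X] = 62304191455/68719476736 ≈ 0.907; E[X] < 1, so R_4(7) > 178.


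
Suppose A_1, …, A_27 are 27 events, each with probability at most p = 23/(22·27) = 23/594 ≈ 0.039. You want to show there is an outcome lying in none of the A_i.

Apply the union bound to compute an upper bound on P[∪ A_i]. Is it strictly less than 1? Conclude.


Union bound: P[∪_{i=1}^{27} A_i] ≤ Σ_i P[A_i] ≤ 27·p = 27·(23/594) = 23/22.
Numerically: 23/22 ≈ 1.045.
Is 23/22 < 1? NO.
Since the bound 23/22 is ≥ 1, the union bound is uninformative here; it does NOT by itself certify existence.

27·p = 23/22 ≈ 1.045; existence NOT certified by the union bound.


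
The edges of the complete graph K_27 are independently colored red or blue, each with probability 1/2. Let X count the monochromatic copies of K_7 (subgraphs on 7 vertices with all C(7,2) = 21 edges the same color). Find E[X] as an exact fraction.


Let X = Σ_S X_S over the C(27, 7) = 888030 subsets S of size 7, where X_S = 1 if the K_7 on S is monochromatic.
For a fixed S, the K_7 on S has C(7, 2) = 21 edges. P[all 21 edges red] = (1/2)^21, and likewise for blue, so P[monochromatic] = 2·(1/2)^21 = 2^{1 − 21} = 1/1048576.
By linearity of expectation: E[X] = C(27, 7) · 2^{1 − 21} = 888030 · 1/1048576 = 444015/524288.
Numerically: E[X] ≈ 0.846891.

E[X] = C(27,7)·2^(1−C(7,2)) = 444015/524288 ≈ 0.846891.


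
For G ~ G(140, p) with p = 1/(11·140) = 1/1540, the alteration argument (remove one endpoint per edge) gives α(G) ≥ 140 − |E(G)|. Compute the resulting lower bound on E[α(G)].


E[|E(G)|] = C(140, 2)·p = 9730 · (1/1540) = 139/22.
E[α(G)] ≥ n − E[|E(G)|] = 140 − 139/22 = 2941/22.
Numerically: ≈ 133.68182.
(This is only a lower bound; the true E[α(G)] may be larger.)

E[α(G)] ≥ 2941/22 ≈ 133.68182.


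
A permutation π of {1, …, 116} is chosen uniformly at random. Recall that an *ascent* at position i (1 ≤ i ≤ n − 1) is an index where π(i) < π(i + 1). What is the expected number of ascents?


Write X = Σ X_I over i = 1, …, 115, with X_I the indicator of one ascent.
There are 115 indicators.
For each fixed i, the pair (π(i), π(i+1)) is a uniformly random ordered pair of distinct values from {1, …, 116}; by symmetry P[π(i) < π(i+1)] = 1/2.
By linearity: E[X] = 115 · (1/2) = (116 − 1) · (1/2) = 115/2 ≈ 57.500.

E[X] = 115/2 = 57.500.


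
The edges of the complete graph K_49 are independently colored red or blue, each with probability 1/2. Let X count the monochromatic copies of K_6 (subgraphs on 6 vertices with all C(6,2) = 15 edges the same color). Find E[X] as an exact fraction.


Let X = Σ_S X_S over the C(49, 6) = 13983816 subsets S of size 6, where X_S = 1 if the K_6 on S is monochromatic.
For a fixed S, the K_6 on S has C(6, 2) = 15 edges. P[all 15 edges red] = (1/2)^15, and likewise for blue, so P[monochromatic] = 2·(1/2)^15 = 2^{1 − 15} = 1/16384.
By linearity: E[X] = C(49, 6) · 2^{1 − 15} = 13983816 · 1/16384 = 1747977/2048.
Numerically: E[X] ≈ 853.50439.

E[X] = C(49,6)·2^(1−C(6,2)) = 1747977/2048 ≈ 853.50439.


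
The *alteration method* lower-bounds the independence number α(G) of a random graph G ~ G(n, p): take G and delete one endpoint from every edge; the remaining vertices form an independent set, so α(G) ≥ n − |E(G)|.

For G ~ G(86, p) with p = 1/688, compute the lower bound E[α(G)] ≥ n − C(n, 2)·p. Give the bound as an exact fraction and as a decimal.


E[|E(G)|] = C(86, 2)·p = 3655 · (1/688) = 85/16.
E[α(G)] ≥ n − E[|E(G)|] = 86 − 85/16 = 1291/16.
Numerically: ≈ 80.687500.
(This is only a lower bound; the true E[α(G)] may be larger.)

E[α(G)] ≥ 1291/16 ≈ 80.687500.


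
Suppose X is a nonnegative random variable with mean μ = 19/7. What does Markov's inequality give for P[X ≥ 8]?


μ = E[X] = 19/7, a = 8.
Markov: P[X ≥ 8] ≤ μ/a = (19/7)/8 = 19/56.
Numerically: ≈ 0.3393.
(Since a = 8 > μ = 2.7143, the bound 19/56 is < 1 and informative.)

P[X ≥ 8] ≤ 19/56 ≈ 0.3393.


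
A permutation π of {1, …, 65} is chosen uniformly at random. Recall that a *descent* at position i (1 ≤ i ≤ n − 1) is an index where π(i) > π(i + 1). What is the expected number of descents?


Write X = Σ X_I over i = 1, …, 64, with X_I the indicator of one descent.
There are 64 indicators.
For each fixed i, the pair (π(i), π(i+1)) is a uniformly random ordered pair of distinct values from {1, …, 65}; by symmetry P[π(i) > π(i+1)] = 1/2.
By linearity: E[X] = 64 · (1/2) = (65 − 1) · (1/2) = 32 ≈ 32.00000.

E[X] = 32 = 32.00000.


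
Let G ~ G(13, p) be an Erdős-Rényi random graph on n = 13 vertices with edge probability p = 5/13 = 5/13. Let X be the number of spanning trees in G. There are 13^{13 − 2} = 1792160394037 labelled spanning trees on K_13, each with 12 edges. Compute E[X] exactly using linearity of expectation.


K_13 has 13^{13 − 2} = 1792160394037 labelled spanning trees.
For each such spanning tree H, let X_H = 1 if all 12 edges of H are present in G. Then P[X_H = 1] = p^{12} = (5/13)^{12} = 244140625/23298085122481.
By linearity: E[X] = Σ_H E[X_H] = 1792160394037 · p^{12} = 1792160394037 · 244140625/23298085122481 = 244140625/13.
Numerically: E[X] ≈ 1.88e+07.

E[X] = 1792160394037 · (5/13)^{12} = 244140625/13 ≈ 1.88e+07.


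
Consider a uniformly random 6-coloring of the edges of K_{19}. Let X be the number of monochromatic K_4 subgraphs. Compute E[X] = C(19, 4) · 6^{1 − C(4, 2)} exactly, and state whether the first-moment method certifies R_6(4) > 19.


E[X] = C(19, 4) · 6^{1 − 6} = 3876 · 6^{−5} = 3876/7776.
As a reduced fraction: E[X] = 323/648 ≈ 0.498.
Is E[X] < 1? YES.
Since E[X] < 1, there exists a 6-coloring of K_{19} with no monochromatic K_4; hence R_6(4) > 19.

E[X] = 323/648 ≈ 0.498; E[X] < 1, so R_6(4) > 19.


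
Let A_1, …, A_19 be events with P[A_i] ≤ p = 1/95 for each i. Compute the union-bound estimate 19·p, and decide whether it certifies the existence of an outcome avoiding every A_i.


Union bound: P[∪_{i=1}^{19} A_i] ≤ Σ_i P[A_i] ≤ 19·p = 19·(1/95) = 1/5.
Numerically: 1/5 ≈ 0.200.
Is 1/5 < 1? YES.
Since P[∪ A_i] ≤ 1/5 < 1, the complement has P[∩ A_i^c] ≥ 1 − 1/5 = 4/5 > 0, so some outcome avoids every A_i.

19·p = 1/5 ≈ 0.200; existence CERTIFIED by the union bound.


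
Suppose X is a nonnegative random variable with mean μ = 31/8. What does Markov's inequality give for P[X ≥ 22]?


μ = E[X] = 31/8, a = 22.
Markov: P[X ≥ 22] ≤ μ/a = (31/8)/22 = 31/176.
Numerically: ≈ 0.17614.
(Since a = 22 > μ = 3.87500, the bound 31/176 is < 1 and informative.)

P[X ≥ 22] ≤ 31/176 ≈ 0.17614.


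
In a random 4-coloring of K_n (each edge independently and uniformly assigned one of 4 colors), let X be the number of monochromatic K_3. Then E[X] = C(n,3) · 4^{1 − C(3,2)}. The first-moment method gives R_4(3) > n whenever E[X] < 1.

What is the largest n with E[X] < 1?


We need C(n, 3) · 4^{1 − 3} < 1, i.e. C(n, 3) < 4^{3 − 1} = 16.
Check values of n near the boundary:
  n = 3: C(3, 3) = 1; 1 < 16? YES
  n = 4: C(4, 3) = 4; 4 < 16? YES
  n = 5: C(5, 3) = 10; 10 < 16? YES
  n = 6: C(6, 3) = 20; 20 < 16? NO
  n = 7: C(7, 3) = 35; 35 < 16? NO
  n = 8: C(8, 3) = 56; 56 < 16? NO
The largest n with C(n, 3) < 16 is n = 5 (where E[X] = 5/8 ≈ 0.625000). Hence R_4(3) > 5, i.e. R_4(3) ≥ 6.

Largest n = 5; hence R_4(3) > 5.


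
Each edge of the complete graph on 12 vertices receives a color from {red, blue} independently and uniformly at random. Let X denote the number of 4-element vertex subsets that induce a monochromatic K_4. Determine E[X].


Let X = Σ_S X_S over the C(12, 4) = 495 subsets S of size 4, where X_S = 1 if the K_4 on S is monochromatic.
For a fixed S, the K_4 on S has C(4, 2) = 6 edges. P[all 6 edges red] = (1/2)^6, and likewise for blue, so P[monochromatic] = 2·(1/2)^6 = 2^{1 − 6} = 1/32.
By linearity of expectation: E[X] = C(12, 4) · 2^{1 − 6} = 495 · 1/32 = 495/32.
Numerically: E[X] ≈ 15.4688.

E[X] = C(12,4)·2^(1−C(4,2)) = 495/32 ≈ 15.4688.


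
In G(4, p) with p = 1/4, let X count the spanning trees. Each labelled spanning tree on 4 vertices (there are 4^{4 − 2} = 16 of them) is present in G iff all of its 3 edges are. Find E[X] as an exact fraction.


K_4 has 4^{4 − 2} = 16 labelled spanning trees.
For each such spanning tree H, let X_H = 1 if all 3 edges of H are present in G. Then P[X_H = 1] = p^{3} = (1/4)^{3} = 1/64.
By linearity: E[X] = Σ_H E[X_H] = 16 · p^{3} = 16 · 1/64 = 1/4.
Numerically: E[X] ≈ 0.25.

E[X] = 16 · (1/4)^{3} = 1/4 ≈ 0.25.


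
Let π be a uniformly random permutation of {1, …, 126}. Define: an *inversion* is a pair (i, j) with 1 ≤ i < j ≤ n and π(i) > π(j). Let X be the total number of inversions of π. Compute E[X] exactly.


Write X = Σ X_I over the C(126, 2) = 7875 pairs i < j, with X_I the indicator of one inversion.
There are 7875 indicators.
For each fixed pair i < j, the values π(i) and π(j) are two distinct elements of {1, …, 126} in uniformly random order; by symmetry P[π(i) > π(j)] = 1/2.
By linearity: E[X] = 7875 · (1/2) = C(126, 2) · (1/2) = 7875/2 = 7875/2 ≈ 3937.500.

E[X] = 7875/2 = 3937.500.


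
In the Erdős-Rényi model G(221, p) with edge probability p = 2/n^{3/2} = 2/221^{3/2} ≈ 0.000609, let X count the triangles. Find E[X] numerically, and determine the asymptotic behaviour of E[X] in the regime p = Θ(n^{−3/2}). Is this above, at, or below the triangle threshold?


Number of potential triangles: C(221, 3) = 1774630.
Each occurs with probability p³ ≈ (0.000609)³ ≈ 2.25593e-10.
By linearity: E[X] = C(221, 3)·p³ ≈ 1774630 · 2.25593e-10 ≈ 0.000.
Since α = 3/2 > 1, p = c/n^{3/2} = o(1/n) is below the triangle threshold p ~ 1/n. Asymptotically E[X] ~ (c³/6)·n^{3(1−α)} = (2³/6)·n^{-1.5} → 0, so by Markov's inequality G has no triangles w.h.p.

E[X] ≈ 0.000; in regime p = Θ(1/n^{3/2}) E[X] tends to 0 (below the triangle threshold p ~ 1/n).


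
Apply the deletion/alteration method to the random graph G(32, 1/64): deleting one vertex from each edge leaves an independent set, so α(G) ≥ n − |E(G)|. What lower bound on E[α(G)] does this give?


E[|E(G)|] = C(32, 2)·p = 496 · (1/64) = 31/4.
E[α(G)] ≥ n − E[|E(G)|] = 32 − 31/4 = 97/4.
Numerically: ≈ 24.25000.
(This is only a lower bound; the true E[α(G)] may be larger.)

E[α(G)] ≥ 97/4 ≈ 24.25000.


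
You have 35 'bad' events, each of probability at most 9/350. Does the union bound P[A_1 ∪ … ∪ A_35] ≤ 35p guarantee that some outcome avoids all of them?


Union bound: P[∪_{i=1}^{35} A_i] ≤ Σ_i P[A_i] ≤ 35·p = 35·(9/350) = 9/10.
Numerically: 9/10 ≈ 0.9000000.
Is 9/10 < 1? YES.
Since P[∪ A_i] ≤ 9/10 < 1, the complement has P[∩ A_i^c] ≥ 1 − 9/10 = 1/10 > 0, so some outcome avoids every A_i.

35·p = 9/10 ≈ 0.9000000; existence CERTIFIED by the union bound.


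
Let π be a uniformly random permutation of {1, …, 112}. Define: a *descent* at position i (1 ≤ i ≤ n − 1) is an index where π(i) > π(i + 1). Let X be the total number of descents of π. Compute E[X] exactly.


Write X = Σ X_I over i = 1, …, 111, with X_I the indicator of one descent.
There are 111 indicators.
For each fixed i, the pair (π(i), π(i+1)) is a uniformly random ordered pair of distinct values from {1, …, 112}; by symmetry P[π(i) > π(i+1)] = 1/2.
By linearity: E[X] = 111 · (1/2) = (112 − 1) · (1/2) = 111/2 ≈ 55.50000.

E[X] = 111/2 = 55.50000.


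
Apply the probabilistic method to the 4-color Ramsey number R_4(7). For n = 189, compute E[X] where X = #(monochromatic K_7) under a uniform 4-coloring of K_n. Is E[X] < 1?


E[X] = C(189, 7) · 4^{1 − 21} = 1527510868092 · 4^{−20} = 1527510868092/1099511627776.
As a reduced fraction: E[X] = 381877717023/274877906944 ≈ 1.389263.
Is E[X] < 1? NO.
Since E[X] ≥ 1, the first-moment bound is inconclusive at n = 189; it does NOT by itself certify R_4(7) > 189.

E[X] = 381877717023/274877906944 ≈ 1.389263; E[X] ≥ 1; first-moment method inconclusive here.


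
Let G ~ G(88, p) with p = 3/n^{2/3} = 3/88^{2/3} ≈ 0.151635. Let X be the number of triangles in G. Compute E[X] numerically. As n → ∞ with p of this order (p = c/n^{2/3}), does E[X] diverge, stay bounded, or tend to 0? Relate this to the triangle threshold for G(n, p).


Number of potential triangles: C(88, 3) = 109736.
Each occurs with probability p³ ≈ (0.151635)³ ≈ 3.48657025e-03.
By linearity: E[X] = C(88, 3)·p³ ≈ 109736 · 3.48657025e-03 ≈ 382.602273.
Since α = 2/3 < 1, p = c/n^{2/3} ≫ 1/n is above the triangle threshold p ~ 1/n. Asymptotically E[X] ~ (c³/6)·n^{3(1−α)} = (3³/6)·n^{1} → ∞; triangles are abundant w.h.p.

E[X] ≈ 382.602273; in regime p = Θ(1/n^{2/3}) E[X] diverges (above the triangle threshold p ~ 1/n).


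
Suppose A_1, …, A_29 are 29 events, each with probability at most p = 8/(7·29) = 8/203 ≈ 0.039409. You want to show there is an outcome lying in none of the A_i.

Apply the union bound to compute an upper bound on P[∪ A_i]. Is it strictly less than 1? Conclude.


Union bound: P[∪_{i=1}^{29} A_i] ≤ Σ_i P[A_i] ≤ 29·p = 29·(8/203) = 8/7.
Numerically: 8/7 ≈ 1.142857.
Is 8/7 < 1? NO.
Since the bound 8/7 is ≥ 1, the union bound is uninformative here; it does NOT by itself certify existence.

29·p = 8/7 ≈ 1.142857; existence NOT certified by the union bound.


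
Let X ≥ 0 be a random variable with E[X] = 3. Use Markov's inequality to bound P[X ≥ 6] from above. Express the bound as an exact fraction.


μ = E[X] = 3, a = 6.
Markov: P[X ≥ 6] ≤ μ/a = (3)/6 = 1/2.
Numerically: ≈ 0.5000.
(Since a = 6 > μ = 3.0000, the bound 1/2 is < 1 and informative.)

P[X ≥ 6] ≤ 1/2 ≈ 0.5000.


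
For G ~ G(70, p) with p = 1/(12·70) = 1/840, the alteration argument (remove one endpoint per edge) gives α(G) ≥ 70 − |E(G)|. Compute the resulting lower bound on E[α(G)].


E[|E(G)|] = C(70, 2)·p = 2415 · (1/840) = 23/8.
E[α(G)] ≥ n − E[|E(G)|] = 70 − 23/8 = 537/8.
Numerically: ≈ 67.1250.
(This is only a lower bound; the true E[α(G)] may be larger.)

E[α(G)] ≥ 537/8 ≈ 67.1250.


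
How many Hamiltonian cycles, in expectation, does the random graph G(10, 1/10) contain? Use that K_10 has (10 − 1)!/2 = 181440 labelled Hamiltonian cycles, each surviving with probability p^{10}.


K_10 has (10 − 1)!/2 = 181440 labelled Hamiltonian cycles.
For each such Hamiltonian cycle H, let X_H = 1 if all 10 edges of H are present in G. Then P[X_H = 1] = p^{10} = (1/10)^{10} = 1/10000000000.
By linearity of expectation: E[X] = Σ_H E[X_H] = 181440 · p^{10} = 181440 · 1/10000000000 = 567/31250000.
Numerically: E[X] ≈ 1.814e-05.

E[X] = 181440 · (1/10)^{10} = 567/31250000 ≈ 1.814e-05.


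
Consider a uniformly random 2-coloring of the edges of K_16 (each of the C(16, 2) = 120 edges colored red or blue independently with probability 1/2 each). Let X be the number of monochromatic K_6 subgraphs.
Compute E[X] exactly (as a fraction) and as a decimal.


Let X = Σ_S X_S over the C(16, 6) = 8008 subsets S of size 6, where X_S = 1 if the K_6 on S is monochromatic.
For a fixed S, the K_6 on S has C(6, 2) = 15 edges. P[all 15 edges red] = (1/2)^15, and likewise for blue, so P[monochromatic] = 2·(1/2)^15 = 2^{1 − 15} = 1/16384.
Summing: E[X] = C(16, 6) · 2^{1 − 15} = 8008 · 1/16384 = 1001/2048.
Numerically: E[X] ≈ 0.488770.

E[X] = C(16,6)·2^(1−C(6,2)) = 1001/2048 ≈ 0.488770.


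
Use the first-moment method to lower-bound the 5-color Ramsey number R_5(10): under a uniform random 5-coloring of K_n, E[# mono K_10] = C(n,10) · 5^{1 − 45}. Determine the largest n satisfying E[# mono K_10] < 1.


We need C(n, 10) · 5^{1 − 45} < 1, i.e. C(n, 10) < 5^{45 − 1} = 5684341886080801486968994140625.
Check values of n near the boundary:
  n = 5389: C(5389, 10) = 5645340767466558997768874792926; 5645340767466558997768874792926 < 5684341886080801486968994140625? YES
  n = 5390: C(5390, 10) = 5655833965919099070255434039753; 5655833965919099070255434039753 < 5684341886080801486968994140625? YES
  n = 5391: C(5391, 10) = 5666344714787188828795213697883; 5666344714787188828795213697883 < 5684341886080801486968994140625? YES
  n = 5392: C(5392, 10) = 5676873040158402483252283957448; 5676873040158402483252283957448 < 5684341886080801486968994140625? YES
  n = 5393: C(5393, 10) = 5687418968154238267170642278008; 5687418968154238267170642278008 < 5684341886080801486968994140625? NO
  n = 5394: C(5394, 10) = 5697982524930156243149785372878; 5697982524930156243149785372878 < 5684341886080801486968994140625? NO
The largest n with C(n, 10) < 5684341886080801486968994140625 is n = 5392 (where E[X] = 5676873040158402483252283957448/5684341886080801486968994140625 ≈ 0.999). Hence R_5(10) > 5392, i.e. R_5(10) ≥ 5393.

Largest n = 5392; hence R_5(10) > 5392.


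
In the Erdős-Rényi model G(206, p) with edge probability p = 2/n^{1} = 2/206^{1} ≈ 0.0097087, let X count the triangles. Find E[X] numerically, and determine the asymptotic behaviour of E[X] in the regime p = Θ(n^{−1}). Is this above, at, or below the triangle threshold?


Number of potential triangles: C(206, 3) = 1435820.
Each occurs with probability p³ ≈ (0.0097087)³ ≈ 9.1514166e-07.
By linearity: E[X] = C(206, 3)·p³ ≈ 1435820 · 9.1514166e-07 ≈ 1.31398.
Here α = 1, so p = 2/n is exactly at the triangle threshold p ~ 1/n. Asymptotically E[X] → c³/6 = 2³/6 = 4/3 ≈ 1.33333, a bounded constant. In this regime the triangle count is asymptotically Poisson(c³/6).

E[X] ≈ 1.31398; in regime p = Θ(1/n^{1}) E[X] stays bounded (at the triangle threshold p ~ 1/n).


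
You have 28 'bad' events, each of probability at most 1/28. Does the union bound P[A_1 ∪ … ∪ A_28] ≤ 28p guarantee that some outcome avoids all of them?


Union bound: P[∪_{i=1}^{28} A_i] ≤ Σ_i P[A_i] ≤ 28·p = 28·(1/28) = 1.
Numerically: 1 ≈ 1.0000000.
Is 1 < 1? NO.
Since the bound 1 is ≥ 1, the union bound is uninformative here; it does NOT by itself certify existence.

28·p = 1 ≈ 1.0000000; existence NOT certified by the union bound.


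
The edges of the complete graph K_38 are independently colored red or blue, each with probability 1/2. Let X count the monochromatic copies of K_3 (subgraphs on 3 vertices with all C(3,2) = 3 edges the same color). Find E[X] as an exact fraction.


Let X = Σ_S X_S over the C(38, 3) = 8436 subsets S of size 3, where X_S = 1 if the K_3 on S is monochromatic.
For a fixed S, the K_3 on S has C(3, 2) = 3 edges. P[all 3 edges red] = (1/2)^3, and likewise for blue, so P[monochromatic] = 2·(1/2)^3 = 2^{1 − 3} = 1/4.
By linearity of expectation: E[X] = C(38, 3) · 2^{1 − 3} = 8436 · 1/4 = 2109.
Numerically: E[X] ≈ 2109.00000.

E[X] = C(38,3)·2^(1−C(3,2)) = 2109 ≈ 2109.00000.


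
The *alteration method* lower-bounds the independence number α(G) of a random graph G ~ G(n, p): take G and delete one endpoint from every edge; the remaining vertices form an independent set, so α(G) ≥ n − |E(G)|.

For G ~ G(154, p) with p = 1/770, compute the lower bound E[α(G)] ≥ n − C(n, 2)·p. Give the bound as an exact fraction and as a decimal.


E[|E(G)|] = C(154, 2)·p = 11781 · (1/770) = 153/10.
E[α(G)] ≥ n − E[|E(G)|] = 154 − 153/10 = 1387/10.
Numerically: ≈ 138.700000.
(This is only a lower bound; the true E[α(G)] may be larger.)

E[α(G)] ≥ 1387/10 ≈ 138.700000.


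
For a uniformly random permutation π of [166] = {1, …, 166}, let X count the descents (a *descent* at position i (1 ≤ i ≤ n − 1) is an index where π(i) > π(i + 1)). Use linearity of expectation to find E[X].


Write X = Σ X_I over i = 1, …, 165, with X_I the indicator of one descent.
There are 165 indicators.
For each fixed i, the pair (π(i), π(i+1)) is a uniformly random ordered pair of distinct values from {1, …, 166}; by symmetry P[π(i) > π(i+1)] = 1/2.
By linearity: E[X] = 165 · (1/2) = (166 − 1) · (1/2) = 165/2 ≈ 82.500000.

E[X] = 165/2 = 82.500000.


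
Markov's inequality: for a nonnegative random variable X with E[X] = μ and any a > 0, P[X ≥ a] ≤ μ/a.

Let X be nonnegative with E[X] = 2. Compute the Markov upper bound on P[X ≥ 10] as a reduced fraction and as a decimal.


μ = E[X] = 2, a = 10.
Markov: P[X ≥ 10] ≤ μ/a = (2)/10 = 1/5.
Numerically: ≈ 0.200000.
(Since a = 10 > μ = 2.000000, the bound 1/5 is < 1 and informative.)

P[X ≥ 10] ≤ 1/5 ≈ 0.200000.


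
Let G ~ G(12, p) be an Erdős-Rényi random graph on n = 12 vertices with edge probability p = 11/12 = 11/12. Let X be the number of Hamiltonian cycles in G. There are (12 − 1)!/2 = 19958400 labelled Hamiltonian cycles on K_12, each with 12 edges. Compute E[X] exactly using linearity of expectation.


K_12 has (12 − 1)!/2 = 19958400 labelled Hamiltonian cycles.
For each such Hamiltonian cycle H, let X_H = 1 if all 12 edges of H are present in G. Then P[X_H = 1] = p^{12} = (11/12)^{12} = 3138428376721/8916100448256.
By linearity: E[X] = Σ_H E[X_H] = 19958400 · p^{12} = 19958400 · 3138428376721/8916100448256 = 6041474625187925/859963392.
Numerically: E[X] ≈ 7.03e+06.

E[X] = 19958400 · (11/12)^{12} = 6041474625187925/859963392 ≈ 7.03e+06.


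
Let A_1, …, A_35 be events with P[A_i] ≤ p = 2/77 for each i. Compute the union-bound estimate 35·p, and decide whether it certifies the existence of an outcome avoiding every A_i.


Union bound: P[∪_{i=1}^{35} A_i] ≤ Σ_i P[A_i] ≤ 35·p = 35·(2/77) = 10/11.
Numerically: 10/11 ≈ 0.909091.
Is 10/11 < 1? YES.
Since P[∪ A_i] ≤ 10/11 < 1, the complement has P[∩ A_i^c] ≥ 1 − 10/11 = 1/11 > 0, so some outcome avoids every A_i.

35·p = 10/11 ≈ 0.909091; existence CERTIFIED by the union bound.


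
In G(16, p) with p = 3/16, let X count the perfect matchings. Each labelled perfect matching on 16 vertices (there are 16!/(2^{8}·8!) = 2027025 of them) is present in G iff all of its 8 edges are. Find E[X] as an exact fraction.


K_16 has 16!/(2^{8}·8!) = 2027025 labelled perfect matchings.
For each such perfect matching H, let X_H = 1 if all 8 edges of H are present in G. Then P[X_H = 1] = p^{8} = (3/16)^{8} = 6561/4294967296.
Summing the indicators: E[X] = Σ_H E[X_H] = 2027025 · p^{8} = 2027025 · 6561/4294967296 = 13299311025/4294967296.
Numerically: E[X] ≈ 3.09649.

E[X] = 2027025 · (3/16)^{8} = 13299311025/4294967296 ≈ 3.09649.


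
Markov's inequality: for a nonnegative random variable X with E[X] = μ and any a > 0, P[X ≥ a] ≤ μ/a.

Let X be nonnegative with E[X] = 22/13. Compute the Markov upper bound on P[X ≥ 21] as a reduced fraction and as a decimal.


μ = E[X] = 22/13, a = 21.
Markov: P[X ≥ 21] ≤ μ/a = (22/13)/21 = 22/273.
Numerically: ≈ 0.081.
(Since a = 21 > μ = 1.692, the bound 22/273 is < 1 and informative.)

P[X ≥ 21] ≤ 22/273 ≈ 0.081.


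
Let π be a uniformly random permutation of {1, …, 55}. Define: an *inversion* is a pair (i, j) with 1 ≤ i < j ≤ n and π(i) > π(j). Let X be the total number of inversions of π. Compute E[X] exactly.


Write X = Σ X_I over the C(55, 2) = 1485 pairs i < j, with X_I the indicator of one inversion.
There are 1485 indicators.
For each fixed pair i < j, the values π(i) and π(j) are two distinct elements of {1, …, 55} in uniformly random order; by symmetry P[π(i) > π(j)] = 1/2.
By linearity: E[X] = 1485 · (1/2) = C(55, 2) · (1/2) = 1485/2 = 1485/2 ≈ 742.50000.

E[X] = 1485/2 = 742.50000.


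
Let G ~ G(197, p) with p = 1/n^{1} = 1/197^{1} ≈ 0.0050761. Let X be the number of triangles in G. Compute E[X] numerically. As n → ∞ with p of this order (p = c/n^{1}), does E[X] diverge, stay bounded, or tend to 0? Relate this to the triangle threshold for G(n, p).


Number of potential triangles: C(197, 3) = 1254890.
Each occurs with probability p³ ≈ (0.0050761)³ ≈ 1.3079807e-07.
By linearity: E[X] = C(197, 3)·p³ ≈ 1254890 · 1.3079807e-07 ≈ 0.16414.
Here α = 1, so p = 1/n is exactly at the triangle threshold p ~ 1/n. Asymptotically E[X] → c³/6 = 1³/6 = 1/6 ≈ 0.16667, a bounded constant. In this regime the triangle count is asymptotically Poisson(c³/6).

E[X] ≈ 0.16414; in regime p = Θ(1/n^{1}) E[X] stays bounded (at the triangle threshold p ~ 1/n).


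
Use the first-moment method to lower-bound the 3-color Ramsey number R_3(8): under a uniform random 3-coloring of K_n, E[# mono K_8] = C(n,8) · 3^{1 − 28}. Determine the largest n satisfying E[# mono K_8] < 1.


We need C(n, 8) · 3^{1 − 28} < 1, i.e. C(n, 8) < 3^{28 − 1} = 7625597484987.
Check values of n near the boundary:
  n = 155: C(155, 8) = 6876747915675; 6876747915675 < 7625597484987? YES
  n = 156: C(156, 8) = 7248464019225; 7248464019225 < 7625597484987? YES
  n = 157: C(157, 8) = 7637643295425; 7637643295425 < 7625597484987? NO
  n = 158: C(158, 8) = 8044984271181; 8044984271181 < 7625597484987? NO
The largest n with C(n, 8) < 7625597484987 is n = 156 (where E[X] = 805384891025/847288609443 ≈ 0.9505). Hence R_3(8) > 156, i.e. R_3(8) ≥ 157.

Largest n = 156; hence R_3(8) > 156.


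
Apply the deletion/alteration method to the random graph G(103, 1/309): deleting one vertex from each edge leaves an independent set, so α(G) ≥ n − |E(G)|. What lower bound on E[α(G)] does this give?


E[|E(G)|] = C(103, 2)·p = 5253 · (1/309) = 17.
E[α(G)] ≥ n − E[|E(G)|] = 103 − 17 = 86.
Numerically: ≈ 86.000000.
(This is only a lower bound; the true E[α(G)] may be larger.)

E[α(G)] ≥ 86 ≈ 86.000000.


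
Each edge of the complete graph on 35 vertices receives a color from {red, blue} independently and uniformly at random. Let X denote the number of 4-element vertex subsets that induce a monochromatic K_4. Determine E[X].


Let X = Σ_S X_S over the C(35, 4) = 52360 subsets S of size 4, where X_S = 1 if the K_4 on S is monochromatic.
For a fixed S, the K_4 on S has C(4, 2) = 6 edges. P[all 6 edges red] = (1/2)^6, and likewise for blue, so P[monochromatic] = 2·(1/2)^6 = 2^{1 − 6} = 1/32.
By linearity: E[X] = C(35, 4) · 2^{1 − 6} = 52360 · 1/32 = 6545/4.
Numerically: E[X] ≈ 1636.250.

E[X] = C(35,4)·2^(1−C(4,2)) = 6545/4 ≈ 1636.250.


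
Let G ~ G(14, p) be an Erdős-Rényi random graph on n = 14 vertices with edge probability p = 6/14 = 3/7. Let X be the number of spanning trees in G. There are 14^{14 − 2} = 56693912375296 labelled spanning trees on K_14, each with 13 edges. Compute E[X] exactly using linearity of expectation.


K_14 has 14^{14 − 2} = 56693912375296 labelled spanning trees.
For each such spanning tree H, let X_H = 1 if all 13 edges of H are present in G. Then P[X_H = 1] = p^{13} = (3/7)^{13} = 1594323/96889010407.
By linearity: E[X] = Σ_H E[X_H] = 56693912375296 · p^{13} = 56693912375296 · 1594323/96889010407 = 6530347008/7.
Numerically: E[X] ≈ 9.32907e+08.

E[X] = 56693912375296 · (3/7)^{13} = 6530347008/7 ≈ 9.32907e+08.


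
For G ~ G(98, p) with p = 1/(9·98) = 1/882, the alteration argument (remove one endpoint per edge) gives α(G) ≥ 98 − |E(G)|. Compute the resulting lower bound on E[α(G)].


E[|E(G)|] = C(98, 2)·p = 4753 · (1/882) = 97/18.
E[α(G)] ≥ n − E[|E(G)|] = 98 − 97/18 = 1667/18.
Numerically: ≈ 92.611111.
(This is only a lower bound; the true E[α(G)] may be larger.)

E[α(G)] ≥ 1667/18 ≈ 92.611111.


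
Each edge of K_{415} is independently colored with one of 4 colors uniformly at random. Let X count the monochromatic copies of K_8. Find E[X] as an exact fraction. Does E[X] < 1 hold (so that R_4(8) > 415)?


E[X] = C(415, 8) · 4^{1 − 28} = 20388455694719685 · 4^{−27} = 20388455694719685/18014398509481984.
As a reduced fraction: E[X] = 20388455694719685/18014398509481984 ≈ 1.132.
Is E[X] < 1? NO.
Since E[X] ≥ 1, the first-moment bound is inconclusive at n = 415; it does NOT by itself certify R_4(8) > 415.

E[X] = 20388455694719685/18014398509481984 ≈ 1.132; E[X] ≥ 1; first-moment method inconclusive here.
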